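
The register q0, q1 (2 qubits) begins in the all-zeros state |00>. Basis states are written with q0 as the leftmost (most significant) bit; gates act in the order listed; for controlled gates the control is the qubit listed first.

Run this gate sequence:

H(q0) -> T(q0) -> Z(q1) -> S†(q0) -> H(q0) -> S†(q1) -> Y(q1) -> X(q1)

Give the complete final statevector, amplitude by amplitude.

After the circuit, the state carries amplitude exp(I*pi/4)/2 + I/2 on |00>, 0 on |01>, -exp(I*pi/4)/2 + I/2 on |10>, 0 on |11>.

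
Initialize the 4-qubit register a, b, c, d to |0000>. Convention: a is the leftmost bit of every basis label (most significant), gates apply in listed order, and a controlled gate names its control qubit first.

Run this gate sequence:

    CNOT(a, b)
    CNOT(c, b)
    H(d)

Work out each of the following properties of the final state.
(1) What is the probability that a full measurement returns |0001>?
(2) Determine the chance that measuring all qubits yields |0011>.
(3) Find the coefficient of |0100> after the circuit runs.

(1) Outcome |0001> occurs with probability 1/2.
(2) A full measurement returns |0011> with probability 0.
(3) The amplitude on |0100> is 0.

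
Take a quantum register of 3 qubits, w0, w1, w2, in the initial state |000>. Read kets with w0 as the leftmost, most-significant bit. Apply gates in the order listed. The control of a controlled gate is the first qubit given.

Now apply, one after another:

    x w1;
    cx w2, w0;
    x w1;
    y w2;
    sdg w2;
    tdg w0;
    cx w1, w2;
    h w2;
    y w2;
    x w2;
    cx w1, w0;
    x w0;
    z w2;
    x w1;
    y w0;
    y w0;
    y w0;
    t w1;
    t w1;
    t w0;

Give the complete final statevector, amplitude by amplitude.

After the circuit, the state carries amplitude sqrt(2)*I/2 on |010>, -sqrt(2)*I/2 on |011>, and 0 on every other basis state.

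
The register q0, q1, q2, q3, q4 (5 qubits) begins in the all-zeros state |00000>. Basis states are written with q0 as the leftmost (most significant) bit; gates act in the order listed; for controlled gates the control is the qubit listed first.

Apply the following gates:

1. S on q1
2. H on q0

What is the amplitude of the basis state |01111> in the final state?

The final state's coefficient on |01111> equals 0.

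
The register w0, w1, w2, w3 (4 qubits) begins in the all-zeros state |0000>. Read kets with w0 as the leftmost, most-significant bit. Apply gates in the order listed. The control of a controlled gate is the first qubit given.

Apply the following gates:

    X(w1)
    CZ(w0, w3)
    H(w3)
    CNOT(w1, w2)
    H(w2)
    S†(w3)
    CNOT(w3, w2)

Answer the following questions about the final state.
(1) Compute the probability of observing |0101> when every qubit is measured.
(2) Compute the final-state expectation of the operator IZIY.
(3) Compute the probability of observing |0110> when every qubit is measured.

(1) Outcome |0101> occurs with probability 1/4.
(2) The expectation value of IZIY is -1.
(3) Outcome |0110> occurs with probability 1/4.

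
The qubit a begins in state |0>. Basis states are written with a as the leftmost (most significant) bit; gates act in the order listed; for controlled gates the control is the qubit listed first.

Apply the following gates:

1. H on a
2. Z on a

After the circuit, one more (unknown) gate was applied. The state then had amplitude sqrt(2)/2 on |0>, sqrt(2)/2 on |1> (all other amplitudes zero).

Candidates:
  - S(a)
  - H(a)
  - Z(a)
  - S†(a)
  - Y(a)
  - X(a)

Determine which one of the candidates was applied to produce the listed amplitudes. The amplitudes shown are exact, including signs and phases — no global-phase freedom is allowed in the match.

The unique candidate consistent with the amplitudes is Z(a).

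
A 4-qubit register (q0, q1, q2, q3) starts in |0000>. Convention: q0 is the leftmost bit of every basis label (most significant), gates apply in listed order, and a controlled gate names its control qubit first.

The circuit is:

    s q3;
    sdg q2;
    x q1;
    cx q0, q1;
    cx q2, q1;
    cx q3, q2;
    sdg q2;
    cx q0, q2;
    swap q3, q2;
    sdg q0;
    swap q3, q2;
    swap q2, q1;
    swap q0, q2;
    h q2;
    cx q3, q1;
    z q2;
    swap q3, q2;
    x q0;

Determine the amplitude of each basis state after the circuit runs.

The resulting statevector has amplitude sqrt(2)/2 on |0000>, -sqrt(2)/2 on |0001>, and 0 on every other basis state.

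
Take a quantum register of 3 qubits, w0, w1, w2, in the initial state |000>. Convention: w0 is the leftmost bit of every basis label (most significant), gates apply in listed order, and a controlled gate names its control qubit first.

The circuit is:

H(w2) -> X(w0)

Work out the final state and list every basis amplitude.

The final amplitudes are sqrt(2)/2 on |100>, sqrt(2)/2 on |101>, and 0 on every other basis state.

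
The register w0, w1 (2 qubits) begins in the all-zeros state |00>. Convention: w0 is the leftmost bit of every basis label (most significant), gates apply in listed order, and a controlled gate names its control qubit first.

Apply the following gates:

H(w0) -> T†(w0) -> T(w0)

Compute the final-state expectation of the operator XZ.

The expectation value of XZ is 1.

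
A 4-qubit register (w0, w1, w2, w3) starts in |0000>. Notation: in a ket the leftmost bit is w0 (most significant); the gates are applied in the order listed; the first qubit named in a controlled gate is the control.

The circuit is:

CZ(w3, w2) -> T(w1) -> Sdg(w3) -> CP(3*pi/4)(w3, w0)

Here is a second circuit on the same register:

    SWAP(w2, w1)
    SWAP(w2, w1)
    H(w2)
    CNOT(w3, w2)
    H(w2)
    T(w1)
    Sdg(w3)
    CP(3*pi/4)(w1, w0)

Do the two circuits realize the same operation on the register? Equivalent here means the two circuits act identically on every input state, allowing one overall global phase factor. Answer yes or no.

No, they are not equivalent — no single phase factor reconciles the two unitaries.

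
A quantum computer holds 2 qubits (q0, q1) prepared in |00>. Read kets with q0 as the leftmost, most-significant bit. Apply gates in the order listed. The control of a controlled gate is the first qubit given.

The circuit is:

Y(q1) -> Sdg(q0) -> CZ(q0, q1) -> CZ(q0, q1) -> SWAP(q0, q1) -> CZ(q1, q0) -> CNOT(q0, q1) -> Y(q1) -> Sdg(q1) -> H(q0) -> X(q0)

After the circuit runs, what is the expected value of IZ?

The observable IZ averages to 1.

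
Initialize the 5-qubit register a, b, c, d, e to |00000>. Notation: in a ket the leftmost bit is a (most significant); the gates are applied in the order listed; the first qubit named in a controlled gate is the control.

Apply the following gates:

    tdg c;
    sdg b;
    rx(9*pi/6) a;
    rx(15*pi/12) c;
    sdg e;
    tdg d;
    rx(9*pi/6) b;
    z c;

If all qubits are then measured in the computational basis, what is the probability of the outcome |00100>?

The probability of measuring |00100> is sqrt(2)/16 + 1/8.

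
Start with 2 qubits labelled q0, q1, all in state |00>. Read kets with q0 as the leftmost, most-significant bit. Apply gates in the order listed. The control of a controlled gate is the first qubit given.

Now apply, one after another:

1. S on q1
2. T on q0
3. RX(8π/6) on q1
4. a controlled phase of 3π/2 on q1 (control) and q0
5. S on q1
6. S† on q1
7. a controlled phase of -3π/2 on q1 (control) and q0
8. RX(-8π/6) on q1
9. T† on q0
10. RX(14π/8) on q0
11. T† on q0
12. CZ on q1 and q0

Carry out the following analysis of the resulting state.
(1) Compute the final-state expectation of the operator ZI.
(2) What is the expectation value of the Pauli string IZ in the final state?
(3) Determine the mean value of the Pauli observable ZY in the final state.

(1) In the final state, ZI has expectation sqrt(2)/2. Key observation: steps 2-9 multiply out to the identity, so the circuit reduces to the remaining gates.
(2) The observable IZ averages to 1.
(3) In the final state, ZY has expectation 0.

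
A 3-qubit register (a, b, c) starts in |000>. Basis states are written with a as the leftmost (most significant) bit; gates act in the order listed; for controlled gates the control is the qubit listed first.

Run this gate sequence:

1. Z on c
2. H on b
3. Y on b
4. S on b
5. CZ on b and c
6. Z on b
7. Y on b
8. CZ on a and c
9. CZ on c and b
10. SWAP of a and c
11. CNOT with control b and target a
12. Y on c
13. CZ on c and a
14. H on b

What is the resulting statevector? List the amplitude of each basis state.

After the circuit, the state carries amplitude 0 on |000>, 1/2 on |001>, 0 on |010>, 1/2 on |011>, 0 on |100>, -I/2 on |101>, 0 on |110>, I/2 on |111>.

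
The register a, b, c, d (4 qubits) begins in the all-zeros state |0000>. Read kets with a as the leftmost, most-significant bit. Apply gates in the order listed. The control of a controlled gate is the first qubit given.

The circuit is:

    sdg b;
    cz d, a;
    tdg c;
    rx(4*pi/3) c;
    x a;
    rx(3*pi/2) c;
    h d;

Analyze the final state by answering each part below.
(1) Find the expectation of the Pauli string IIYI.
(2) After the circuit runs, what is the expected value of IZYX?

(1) In the final state, IIYI has expectation -1/2.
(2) The observable IZYX averages to -1/2.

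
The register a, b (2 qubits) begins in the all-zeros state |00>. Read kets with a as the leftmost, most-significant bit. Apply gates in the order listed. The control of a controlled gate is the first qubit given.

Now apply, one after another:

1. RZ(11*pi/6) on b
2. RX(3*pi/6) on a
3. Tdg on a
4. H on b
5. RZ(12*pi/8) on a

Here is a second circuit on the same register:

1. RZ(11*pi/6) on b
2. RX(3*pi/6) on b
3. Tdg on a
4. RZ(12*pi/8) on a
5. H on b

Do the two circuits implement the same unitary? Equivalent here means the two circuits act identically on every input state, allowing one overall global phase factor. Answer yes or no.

No — the two circuits implement different unitaries, even allowing a global phase.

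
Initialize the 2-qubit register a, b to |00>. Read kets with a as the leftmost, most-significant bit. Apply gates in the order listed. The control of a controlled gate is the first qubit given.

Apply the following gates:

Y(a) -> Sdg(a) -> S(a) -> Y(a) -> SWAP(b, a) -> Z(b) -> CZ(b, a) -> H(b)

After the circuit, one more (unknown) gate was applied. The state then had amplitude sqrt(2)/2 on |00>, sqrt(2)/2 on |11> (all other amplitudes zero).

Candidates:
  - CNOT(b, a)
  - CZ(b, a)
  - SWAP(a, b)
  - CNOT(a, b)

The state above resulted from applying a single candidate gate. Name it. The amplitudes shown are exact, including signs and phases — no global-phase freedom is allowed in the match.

The unique candidate consistent with the amplitudes is CNOT(b, a). Key observation: gates 1-4 undo each other exactly, leaving only the rest of the circuit to track.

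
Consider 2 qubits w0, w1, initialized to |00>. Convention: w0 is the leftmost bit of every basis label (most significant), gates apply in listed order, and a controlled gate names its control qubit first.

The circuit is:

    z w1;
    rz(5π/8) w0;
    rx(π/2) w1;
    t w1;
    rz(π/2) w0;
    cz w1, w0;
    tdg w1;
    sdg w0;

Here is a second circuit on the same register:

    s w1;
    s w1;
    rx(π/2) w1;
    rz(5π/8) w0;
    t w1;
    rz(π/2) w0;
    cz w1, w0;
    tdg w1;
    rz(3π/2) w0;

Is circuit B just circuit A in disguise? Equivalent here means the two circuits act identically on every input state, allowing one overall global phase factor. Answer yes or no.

Yes: on every input state the two circuits agree up to one overall phase factor.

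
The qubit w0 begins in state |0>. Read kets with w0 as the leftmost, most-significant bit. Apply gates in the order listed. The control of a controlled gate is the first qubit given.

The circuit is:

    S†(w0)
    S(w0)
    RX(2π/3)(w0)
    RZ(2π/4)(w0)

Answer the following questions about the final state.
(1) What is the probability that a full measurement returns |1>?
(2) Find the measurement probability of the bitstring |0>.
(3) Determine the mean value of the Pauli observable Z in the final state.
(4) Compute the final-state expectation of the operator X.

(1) A full measurement returns |1> with probability 3/4.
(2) The probability of measuring |0> is 1/4.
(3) The expectation value of Z is -1/2.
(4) In the final state, X has expectation sqrt(3)/2.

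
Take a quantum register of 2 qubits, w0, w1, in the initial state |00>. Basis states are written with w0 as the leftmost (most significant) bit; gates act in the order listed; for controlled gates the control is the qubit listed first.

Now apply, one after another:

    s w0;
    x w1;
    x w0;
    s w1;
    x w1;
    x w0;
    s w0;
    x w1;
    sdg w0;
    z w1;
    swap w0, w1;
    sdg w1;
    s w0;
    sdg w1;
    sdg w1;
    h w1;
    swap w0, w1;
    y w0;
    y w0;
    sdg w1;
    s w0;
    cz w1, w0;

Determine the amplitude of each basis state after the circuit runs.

After the circuit, the state carries amplitude 0 on |00>, -sqrt(2)*I/2 on |01>, 0 on |10>, -sqrt(2)/2 on |11>.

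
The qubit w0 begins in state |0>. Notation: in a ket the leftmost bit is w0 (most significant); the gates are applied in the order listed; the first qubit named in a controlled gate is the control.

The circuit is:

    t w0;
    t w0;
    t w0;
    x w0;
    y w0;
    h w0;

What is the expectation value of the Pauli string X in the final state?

The expectation value of X is 1.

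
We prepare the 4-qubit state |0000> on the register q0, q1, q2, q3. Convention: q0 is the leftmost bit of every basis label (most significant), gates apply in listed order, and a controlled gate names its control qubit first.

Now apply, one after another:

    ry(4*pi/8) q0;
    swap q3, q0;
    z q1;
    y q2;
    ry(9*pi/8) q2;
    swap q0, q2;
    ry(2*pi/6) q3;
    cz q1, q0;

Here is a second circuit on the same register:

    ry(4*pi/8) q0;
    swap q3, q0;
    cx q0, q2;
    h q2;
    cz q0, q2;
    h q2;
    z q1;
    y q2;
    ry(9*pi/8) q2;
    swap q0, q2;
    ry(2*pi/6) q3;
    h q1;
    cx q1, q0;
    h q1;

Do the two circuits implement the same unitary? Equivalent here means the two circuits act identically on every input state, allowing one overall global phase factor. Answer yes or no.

No: there is an input state on which the two circuits produce genuinely different outputs (not merely differing by a phase).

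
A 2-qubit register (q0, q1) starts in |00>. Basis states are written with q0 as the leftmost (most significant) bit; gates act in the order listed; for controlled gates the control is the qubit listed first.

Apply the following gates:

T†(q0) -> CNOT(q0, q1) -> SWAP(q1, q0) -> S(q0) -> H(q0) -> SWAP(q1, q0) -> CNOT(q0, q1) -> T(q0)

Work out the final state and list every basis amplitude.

After the circuit, the state carries amplitude sqrt(2)/2 on |00>, sqrt(2)/2 on |01>, 0 on |10>, 0 on |11>.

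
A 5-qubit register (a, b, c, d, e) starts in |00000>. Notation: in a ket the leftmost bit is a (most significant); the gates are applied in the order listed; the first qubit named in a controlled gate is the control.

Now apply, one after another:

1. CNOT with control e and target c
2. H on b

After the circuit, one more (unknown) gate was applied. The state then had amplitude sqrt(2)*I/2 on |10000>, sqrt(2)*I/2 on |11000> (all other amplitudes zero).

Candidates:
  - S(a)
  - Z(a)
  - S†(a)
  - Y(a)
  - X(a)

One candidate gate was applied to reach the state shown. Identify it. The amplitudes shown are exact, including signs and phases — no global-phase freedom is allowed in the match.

It was Y(a) that produced the state shown.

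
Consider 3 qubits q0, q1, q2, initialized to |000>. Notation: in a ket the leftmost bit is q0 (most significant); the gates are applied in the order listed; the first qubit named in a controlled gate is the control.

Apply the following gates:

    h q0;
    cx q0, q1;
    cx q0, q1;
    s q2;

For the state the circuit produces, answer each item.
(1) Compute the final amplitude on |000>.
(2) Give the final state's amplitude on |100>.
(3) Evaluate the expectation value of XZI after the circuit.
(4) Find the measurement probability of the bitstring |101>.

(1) |000> carries amplitude sqrt(2)/2 in the final state. Key observation: gates 2-3 undo each other exactly, leaving only the rest of the circuit to track.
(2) The final state's coefficient on |100> equals sqrt(2)/2.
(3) In the final state, XZI has expectation 1.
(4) The probability of measuring |101> is 0.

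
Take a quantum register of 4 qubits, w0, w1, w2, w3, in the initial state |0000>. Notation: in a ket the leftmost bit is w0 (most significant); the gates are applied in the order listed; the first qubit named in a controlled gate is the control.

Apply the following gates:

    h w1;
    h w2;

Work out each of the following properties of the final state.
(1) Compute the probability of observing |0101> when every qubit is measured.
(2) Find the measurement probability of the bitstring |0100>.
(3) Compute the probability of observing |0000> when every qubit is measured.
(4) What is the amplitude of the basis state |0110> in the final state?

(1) A full measurement returns |0101> with probability 0.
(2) A full measurement returns |0100> with probability 1/4.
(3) The probability of measuring |0000> is 1/4.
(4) |0110> carries amplitude 1/2 in the final state.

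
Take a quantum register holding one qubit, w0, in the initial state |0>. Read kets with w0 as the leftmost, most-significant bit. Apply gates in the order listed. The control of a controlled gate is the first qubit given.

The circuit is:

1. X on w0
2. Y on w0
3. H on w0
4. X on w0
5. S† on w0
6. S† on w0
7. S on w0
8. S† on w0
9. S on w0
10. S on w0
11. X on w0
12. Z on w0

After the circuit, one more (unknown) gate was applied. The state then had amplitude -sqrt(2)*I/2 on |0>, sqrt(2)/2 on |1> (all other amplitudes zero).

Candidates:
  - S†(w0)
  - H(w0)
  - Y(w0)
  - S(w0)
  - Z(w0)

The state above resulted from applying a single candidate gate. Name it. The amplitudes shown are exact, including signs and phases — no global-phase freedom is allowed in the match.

The unique candidate consistent with the amplitudes is S†(w0). Key observation: gates 4-11 undo each other exactly, leaving only the rest of the circuit to track.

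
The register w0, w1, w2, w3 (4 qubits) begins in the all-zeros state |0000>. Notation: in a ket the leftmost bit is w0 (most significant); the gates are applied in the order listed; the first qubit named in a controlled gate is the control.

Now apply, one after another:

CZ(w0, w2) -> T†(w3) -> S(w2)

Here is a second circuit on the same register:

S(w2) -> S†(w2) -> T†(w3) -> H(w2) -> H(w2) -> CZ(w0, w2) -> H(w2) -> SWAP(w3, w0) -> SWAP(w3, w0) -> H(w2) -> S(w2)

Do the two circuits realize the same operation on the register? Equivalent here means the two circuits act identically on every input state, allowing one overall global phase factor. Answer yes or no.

Yes: on every input state the two circuits agree up to one overall phase factor.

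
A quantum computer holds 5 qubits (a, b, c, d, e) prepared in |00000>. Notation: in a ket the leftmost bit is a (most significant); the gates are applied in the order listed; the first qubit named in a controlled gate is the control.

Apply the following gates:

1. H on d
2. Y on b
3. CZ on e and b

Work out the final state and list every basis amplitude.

The resulting statevector has amplitude sqrt(2)*I/2 on |01000>, sqrt(2)*I/2 on |01010>, and 0 on every other basis state.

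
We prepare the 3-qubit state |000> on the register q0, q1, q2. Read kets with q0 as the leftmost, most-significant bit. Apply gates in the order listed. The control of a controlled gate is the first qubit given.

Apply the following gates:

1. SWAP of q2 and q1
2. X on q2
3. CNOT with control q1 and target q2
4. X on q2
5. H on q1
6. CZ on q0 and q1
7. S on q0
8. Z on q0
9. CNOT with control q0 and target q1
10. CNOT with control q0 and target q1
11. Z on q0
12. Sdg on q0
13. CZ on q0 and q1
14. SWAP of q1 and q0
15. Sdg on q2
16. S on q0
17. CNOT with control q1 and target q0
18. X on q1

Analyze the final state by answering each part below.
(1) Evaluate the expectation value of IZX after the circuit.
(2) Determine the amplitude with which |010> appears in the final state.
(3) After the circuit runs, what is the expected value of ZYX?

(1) In the final state, IZX has expectation 0.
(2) |010> carries amplitude sqrt(2)/2 in the final state.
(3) In the final state, ZYX has expectation 0.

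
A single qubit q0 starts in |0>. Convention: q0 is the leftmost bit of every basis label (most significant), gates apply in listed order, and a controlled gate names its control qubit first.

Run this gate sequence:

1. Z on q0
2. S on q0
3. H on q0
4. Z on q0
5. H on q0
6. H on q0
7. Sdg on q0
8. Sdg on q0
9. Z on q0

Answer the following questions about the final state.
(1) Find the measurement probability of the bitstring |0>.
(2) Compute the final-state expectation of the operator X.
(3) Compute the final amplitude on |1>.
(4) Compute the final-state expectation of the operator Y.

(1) The probability of measuring |0> is 1/2.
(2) The observable X averages to -1.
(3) The amplitude on |1> is -sqrt(2)/2.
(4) In the final state, Y has expectation 0.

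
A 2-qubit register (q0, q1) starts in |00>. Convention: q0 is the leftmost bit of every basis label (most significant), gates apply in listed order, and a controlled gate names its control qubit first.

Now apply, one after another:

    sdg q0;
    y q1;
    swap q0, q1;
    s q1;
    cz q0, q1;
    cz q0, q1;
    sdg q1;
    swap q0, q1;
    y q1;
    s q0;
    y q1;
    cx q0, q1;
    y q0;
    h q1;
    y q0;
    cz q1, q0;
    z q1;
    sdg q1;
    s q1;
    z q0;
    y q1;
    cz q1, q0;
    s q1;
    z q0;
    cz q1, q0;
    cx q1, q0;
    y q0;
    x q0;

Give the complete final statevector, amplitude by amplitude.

After the circuit, the state carries amplitude sqrt(2)*I/2 on |00>, 0 on |01>, 0 on |10>, -sqrt(2)/2 on |11>.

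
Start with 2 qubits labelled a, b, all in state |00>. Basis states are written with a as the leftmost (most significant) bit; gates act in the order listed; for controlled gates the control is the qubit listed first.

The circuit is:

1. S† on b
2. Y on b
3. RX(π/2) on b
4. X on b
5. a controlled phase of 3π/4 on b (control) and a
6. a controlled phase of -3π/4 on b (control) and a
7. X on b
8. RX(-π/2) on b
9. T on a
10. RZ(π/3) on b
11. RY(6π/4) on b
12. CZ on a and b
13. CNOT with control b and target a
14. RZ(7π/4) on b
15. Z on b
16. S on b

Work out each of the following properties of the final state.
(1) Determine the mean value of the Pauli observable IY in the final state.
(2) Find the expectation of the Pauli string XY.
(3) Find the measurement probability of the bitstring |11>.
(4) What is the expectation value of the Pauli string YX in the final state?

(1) The expectation value of IY is 0. Key observation: steps 3-8 multiply out to the identity, so the circuit reduces to the remaining gates.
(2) The expectation value of XY is -sqrt(2)/2.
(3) Outcome |11> occurs with probability 1/2.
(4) The expectation value of YX is -sqrt(2)/2.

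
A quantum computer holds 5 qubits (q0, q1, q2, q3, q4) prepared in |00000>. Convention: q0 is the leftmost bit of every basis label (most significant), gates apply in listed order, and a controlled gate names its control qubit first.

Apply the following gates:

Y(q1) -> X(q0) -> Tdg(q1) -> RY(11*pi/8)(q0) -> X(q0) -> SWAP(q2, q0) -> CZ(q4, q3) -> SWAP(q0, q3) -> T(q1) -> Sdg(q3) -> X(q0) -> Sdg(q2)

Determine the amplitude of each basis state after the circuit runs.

The resulting statevector has amplitude -I*cos(5*pi/16) on |11000>, -sin(5*pi/16) on |11100>, and 0 on every other basis state.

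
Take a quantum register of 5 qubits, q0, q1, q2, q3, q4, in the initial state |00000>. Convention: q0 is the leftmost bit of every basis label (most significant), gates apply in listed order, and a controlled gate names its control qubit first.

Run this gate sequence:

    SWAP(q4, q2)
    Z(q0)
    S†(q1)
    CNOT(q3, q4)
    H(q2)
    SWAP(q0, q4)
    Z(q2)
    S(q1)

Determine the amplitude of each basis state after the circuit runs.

The final amplitudes are sqrt(2)/2 on |00000>, -sqrt(2)/2 on |00100>, and 0 on every other basis state.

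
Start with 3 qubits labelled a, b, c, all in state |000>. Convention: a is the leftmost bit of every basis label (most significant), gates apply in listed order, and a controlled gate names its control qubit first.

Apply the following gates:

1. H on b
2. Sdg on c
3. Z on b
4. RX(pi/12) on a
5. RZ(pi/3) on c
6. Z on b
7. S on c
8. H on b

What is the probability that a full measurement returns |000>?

The probability of measuring |000> is sqrt(2)/8 + sqrt(6)/8 + 1/2.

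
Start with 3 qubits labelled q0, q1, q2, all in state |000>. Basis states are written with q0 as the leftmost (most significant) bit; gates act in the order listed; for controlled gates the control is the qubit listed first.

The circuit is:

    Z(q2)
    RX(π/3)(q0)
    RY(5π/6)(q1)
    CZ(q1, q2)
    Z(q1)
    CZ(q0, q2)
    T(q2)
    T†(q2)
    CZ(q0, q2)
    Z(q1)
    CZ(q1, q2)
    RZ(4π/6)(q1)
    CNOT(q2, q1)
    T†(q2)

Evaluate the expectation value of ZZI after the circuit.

In the final state, ZZI has expectation -sqrt(3)/4. Key observation: the block from step 4 through step 11 cancels to the identity and can be dropped.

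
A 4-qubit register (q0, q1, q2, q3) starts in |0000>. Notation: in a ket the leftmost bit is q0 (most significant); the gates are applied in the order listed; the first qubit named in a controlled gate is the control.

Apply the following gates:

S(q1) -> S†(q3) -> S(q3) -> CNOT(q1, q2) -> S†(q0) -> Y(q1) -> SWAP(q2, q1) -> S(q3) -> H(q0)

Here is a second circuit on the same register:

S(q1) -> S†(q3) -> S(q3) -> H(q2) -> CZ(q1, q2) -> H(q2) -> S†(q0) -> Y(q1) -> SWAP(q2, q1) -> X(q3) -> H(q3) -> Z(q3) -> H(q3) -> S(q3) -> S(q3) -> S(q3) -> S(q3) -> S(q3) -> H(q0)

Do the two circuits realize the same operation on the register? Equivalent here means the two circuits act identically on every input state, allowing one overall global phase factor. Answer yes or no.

Yes — the two circuits implement the same unitary up to a global phase.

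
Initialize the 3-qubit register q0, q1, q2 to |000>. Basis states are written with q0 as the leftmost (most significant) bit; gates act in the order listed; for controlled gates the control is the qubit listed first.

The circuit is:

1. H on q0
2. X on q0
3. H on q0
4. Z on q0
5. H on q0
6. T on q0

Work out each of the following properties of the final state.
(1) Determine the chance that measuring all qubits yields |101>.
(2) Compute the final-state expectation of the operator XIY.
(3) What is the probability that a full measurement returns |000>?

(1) The probability of measuring |101> is 0. Key observation: the block from step 1 through step 4 cancels to the identity and can be dropped.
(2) The expectation value of XIY is 0.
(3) Outcome |000> occurs with probability 1/2.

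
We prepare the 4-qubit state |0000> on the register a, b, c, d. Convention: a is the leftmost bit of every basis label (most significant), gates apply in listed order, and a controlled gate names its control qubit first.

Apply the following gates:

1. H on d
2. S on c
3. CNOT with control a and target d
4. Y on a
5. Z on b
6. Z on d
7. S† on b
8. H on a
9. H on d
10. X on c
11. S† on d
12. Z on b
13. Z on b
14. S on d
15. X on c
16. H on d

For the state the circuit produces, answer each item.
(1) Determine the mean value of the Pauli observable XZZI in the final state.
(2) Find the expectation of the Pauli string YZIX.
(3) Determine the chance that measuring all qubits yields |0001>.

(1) The observable XZZI averages to -1. Key observation: gates 9-16 undo each other exactly, leaving only the rest of the circuit to track.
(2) The observable YZIX averages to 0.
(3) The probability of measuring |0001> is 1/4.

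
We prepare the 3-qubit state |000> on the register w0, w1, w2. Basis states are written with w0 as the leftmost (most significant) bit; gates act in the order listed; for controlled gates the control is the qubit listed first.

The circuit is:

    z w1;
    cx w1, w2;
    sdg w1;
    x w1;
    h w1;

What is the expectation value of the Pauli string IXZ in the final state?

The observable IXZ averages to -1.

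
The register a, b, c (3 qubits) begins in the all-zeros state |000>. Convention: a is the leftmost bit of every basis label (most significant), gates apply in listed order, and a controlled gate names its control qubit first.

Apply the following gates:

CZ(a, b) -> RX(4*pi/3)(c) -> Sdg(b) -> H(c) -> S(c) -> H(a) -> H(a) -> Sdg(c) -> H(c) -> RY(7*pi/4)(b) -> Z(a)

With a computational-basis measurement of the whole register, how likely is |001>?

The probability of measuring |001> is 3*sqrt(2)/16 + 3/8. Key observation: steps 4-9 multiply out to the identity, so the circuit reduces to the remaining gates.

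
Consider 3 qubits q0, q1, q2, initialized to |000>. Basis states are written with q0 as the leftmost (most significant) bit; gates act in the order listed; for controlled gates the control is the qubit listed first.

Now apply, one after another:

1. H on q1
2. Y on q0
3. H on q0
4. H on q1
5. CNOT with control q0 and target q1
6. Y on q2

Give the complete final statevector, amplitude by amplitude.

After the circuit, the state carries amplitude -sqrt(2)/2 on |001>, sqrt(2)/2 on |111>, and 0 on every other basis state.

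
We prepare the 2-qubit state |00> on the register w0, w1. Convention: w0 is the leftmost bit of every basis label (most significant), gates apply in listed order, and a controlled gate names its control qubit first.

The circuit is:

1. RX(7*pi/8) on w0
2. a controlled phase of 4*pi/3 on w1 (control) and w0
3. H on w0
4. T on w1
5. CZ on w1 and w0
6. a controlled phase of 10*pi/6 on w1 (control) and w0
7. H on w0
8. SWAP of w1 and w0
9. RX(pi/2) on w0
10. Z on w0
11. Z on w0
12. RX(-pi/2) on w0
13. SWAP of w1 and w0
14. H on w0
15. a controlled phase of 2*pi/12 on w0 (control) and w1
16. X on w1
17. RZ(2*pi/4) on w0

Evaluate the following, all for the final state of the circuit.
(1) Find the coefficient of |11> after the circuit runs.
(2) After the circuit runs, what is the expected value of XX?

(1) The amplitude on |11> is sqrt(2)*(sin(pi/16) + I*cos(pi/16))*exp(I*pi/4)/2. Key observation: the block from step 7 through step 14 cancels to the identity and can be dropped.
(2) The observable XX averages to 0.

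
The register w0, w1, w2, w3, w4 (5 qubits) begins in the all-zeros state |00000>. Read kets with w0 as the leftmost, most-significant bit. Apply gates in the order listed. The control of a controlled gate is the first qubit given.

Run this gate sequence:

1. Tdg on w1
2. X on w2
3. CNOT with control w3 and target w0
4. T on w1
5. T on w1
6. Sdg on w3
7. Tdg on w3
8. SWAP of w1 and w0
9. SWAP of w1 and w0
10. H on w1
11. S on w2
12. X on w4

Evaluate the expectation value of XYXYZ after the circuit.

The expectation value of XYXYZ is 0.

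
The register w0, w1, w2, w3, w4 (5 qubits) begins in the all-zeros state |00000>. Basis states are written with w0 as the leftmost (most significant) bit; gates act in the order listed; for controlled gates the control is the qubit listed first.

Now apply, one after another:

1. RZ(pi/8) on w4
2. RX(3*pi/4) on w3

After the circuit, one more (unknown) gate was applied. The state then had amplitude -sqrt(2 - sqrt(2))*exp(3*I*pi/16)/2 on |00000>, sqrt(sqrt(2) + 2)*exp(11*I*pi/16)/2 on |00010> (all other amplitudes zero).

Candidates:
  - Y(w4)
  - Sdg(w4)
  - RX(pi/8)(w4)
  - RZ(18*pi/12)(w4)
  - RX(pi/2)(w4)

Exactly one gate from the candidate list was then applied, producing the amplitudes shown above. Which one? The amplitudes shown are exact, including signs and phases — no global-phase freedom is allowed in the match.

The unique candidate consistent with the amplitudes is RZ(18*pi/12)(w4).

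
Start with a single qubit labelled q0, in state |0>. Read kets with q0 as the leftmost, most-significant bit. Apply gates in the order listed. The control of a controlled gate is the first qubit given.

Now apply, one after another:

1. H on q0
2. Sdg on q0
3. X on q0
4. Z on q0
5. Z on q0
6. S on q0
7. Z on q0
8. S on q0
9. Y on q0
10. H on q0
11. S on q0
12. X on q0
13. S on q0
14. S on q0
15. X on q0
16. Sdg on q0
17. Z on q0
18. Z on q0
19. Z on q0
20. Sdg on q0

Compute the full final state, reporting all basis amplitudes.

After the circuit, the state carries amplitude -1/2 + I/2 on |0>, 1/2 - I/2 on |1>.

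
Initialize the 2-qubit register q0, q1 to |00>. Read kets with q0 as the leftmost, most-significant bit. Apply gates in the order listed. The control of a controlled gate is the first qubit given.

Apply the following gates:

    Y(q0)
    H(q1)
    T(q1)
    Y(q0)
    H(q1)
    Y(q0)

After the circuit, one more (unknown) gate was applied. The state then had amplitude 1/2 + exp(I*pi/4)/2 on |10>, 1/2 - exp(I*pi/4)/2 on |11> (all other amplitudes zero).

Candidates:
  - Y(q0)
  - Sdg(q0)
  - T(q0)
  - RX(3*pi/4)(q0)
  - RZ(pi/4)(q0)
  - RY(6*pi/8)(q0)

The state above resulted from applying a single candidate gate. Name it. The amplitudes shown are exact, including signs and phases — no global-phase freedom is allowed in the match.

The applied gate was Sdg(q0).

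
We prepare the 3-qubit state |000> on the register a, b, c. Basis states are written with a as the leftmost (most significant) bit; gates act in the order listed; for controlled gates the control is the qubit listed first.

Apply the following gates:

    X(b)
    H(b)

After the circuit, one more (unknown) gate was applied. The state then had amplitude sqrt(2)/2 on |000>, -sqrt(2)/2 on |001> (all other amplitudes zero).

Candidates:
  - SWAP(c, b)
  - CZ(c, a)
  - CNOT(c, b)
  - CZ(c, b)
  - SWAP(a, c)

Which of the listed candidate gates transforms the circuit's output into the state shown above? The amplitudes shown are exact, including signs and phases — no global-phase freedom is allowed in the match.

It was SWAP(c, b) that produced the state shown.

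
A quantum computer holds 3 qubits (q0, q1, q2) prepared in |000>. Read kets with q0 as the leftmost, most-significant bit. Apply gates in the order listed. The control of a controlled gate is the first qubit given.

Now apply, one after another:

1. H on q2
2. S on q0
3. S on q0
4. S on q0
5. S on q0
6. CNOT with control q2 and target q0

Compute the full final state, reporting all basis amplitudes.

The final amplitudes are sqrt(2)/2 on |000>, sqrt(2)/2 on |101>, and 0 on every other basis state. Key observation: gates 2-5 undo each other exactly, leaving only the rest of the circuit to track.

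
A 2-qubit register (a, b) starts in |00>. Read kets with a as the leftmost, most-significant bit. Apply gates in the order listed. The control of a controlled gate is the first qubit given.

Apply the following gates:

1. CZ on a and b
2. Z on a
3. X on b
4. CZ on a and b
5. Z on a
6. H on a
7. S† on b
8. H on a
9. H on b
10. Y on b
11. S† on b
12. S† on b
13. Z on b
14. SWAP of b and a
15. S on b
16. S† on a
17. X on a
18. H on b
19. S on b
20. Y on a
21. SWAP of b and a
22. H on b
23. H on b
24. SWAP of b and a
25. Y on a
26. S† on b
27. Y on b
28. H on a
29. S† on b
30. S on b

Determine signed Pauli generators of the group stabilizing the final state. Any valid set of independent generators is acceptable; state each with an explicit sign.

The stabilizer group can be generated by -YI, -IX, among other valid generating sets. Key observation: the block from step 19 through step 26 cancels to the identity and can be dropped.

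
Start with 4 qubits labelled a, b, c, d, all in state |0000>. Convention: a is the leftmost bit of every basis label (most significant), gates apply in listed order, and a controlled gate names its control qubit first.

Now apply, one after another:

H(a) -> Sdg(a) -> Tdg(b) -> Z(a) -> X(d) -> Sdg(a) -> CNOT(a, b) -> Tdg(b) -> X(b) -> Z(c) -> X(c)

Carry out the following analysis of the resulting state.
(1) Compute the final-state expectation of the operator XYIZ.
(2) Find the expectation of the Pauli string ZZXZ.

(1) The expectation value of XYIZ is -sqrt(2)/2.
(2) The expectation value of ZZXZ is 0.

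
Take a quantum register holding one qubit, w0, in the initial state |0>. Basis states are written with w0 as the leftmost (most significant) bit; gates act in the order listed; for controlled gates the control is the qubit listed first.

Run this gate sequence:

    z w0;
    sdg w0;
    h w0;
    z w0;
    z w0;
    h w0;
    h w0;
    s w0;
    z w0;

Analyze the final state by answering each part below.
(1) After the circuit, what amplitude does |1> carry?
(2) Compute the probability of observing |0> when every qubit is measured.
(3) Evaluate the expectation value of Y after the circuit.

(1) |1> carries amplitude -sqrt(2)*I/2 in the final state.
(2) Outcome |0> occurs with probability 1/2.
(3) The expectation value of Y is -1.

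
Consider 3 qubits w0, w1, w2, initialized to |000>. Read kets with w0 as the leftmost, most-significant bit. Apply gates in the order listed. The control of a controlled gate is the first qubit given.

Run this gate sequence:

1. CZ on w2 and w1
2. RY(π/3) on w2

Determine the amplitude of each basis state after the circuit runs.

The resulting statevector has amplitude sqrt(3)/2 on |000>, 1/2 on |001>, and 0 on every other basis state.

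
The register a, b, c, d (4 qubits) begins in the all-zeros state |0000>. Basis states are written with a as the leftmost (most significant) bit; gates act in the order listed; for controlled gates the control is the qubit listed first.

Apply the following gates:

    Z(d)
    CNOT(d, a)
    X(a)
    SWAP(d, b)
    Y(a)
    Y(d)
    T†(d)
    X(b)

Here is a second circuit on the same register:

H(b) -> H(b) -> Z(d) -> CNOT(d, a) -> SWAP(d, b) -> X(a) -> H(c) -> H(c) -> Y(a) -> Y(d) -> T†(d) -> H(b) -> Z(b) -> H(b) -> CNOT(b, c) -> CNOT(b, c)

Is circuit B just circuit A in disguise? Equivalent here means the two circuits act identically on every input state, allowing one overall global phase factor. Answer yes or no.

Yes: on every input state the two circuits agree up to one overall phase factor.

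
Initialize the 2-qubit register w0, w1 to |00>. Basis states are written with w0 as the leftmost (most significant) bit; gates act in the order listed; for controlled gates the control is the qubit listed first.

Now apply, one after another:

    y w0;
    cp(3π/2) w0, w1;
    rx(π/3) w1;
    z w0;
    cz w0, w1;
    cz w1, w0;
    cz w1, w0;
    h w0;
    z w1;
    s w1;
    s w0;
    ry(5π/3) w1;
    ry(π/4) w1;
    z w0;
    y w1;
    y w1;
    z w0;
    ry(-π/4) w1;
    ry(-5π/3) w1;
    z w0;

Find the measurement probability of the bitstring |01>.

The probability of measuring |01> is 1/8. Key observation: gates 12-19 undo each other exactly, leaving only the rest of the circuit to track.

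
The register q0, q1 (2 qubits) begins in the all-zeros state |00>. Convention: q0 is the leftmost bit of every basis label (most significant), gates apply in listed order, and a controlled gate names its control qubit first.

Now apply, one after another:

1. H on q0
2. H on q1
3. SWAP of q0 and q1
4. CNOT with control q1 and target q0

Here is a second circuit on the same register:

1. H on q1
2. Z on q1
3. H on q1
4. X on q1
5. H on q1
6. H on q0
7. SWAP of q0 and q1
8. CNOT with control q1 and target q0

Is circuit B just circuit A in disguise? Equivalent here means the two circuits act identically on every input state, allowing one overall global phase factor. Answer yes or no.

Yes: on every input state the two circuits agree up to one overall phase factor.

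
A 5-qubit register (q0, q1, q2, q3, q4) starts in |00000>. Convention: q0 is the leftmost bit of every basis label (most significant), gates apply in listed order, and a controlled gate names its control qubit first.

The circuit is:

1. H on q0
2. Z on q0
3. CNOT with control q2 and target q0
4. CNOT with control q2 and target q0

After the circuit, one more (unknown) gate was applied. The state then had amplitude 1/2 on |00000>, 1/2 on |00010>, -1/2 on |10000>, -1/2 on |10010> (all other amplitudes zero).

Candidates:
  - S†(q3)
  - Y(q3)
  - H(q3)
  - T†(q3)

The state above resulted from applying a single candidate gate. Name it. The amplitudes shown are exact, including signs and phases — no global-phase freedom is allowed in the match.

It was H(q3) that produced the state shown. Key observation: the block from step 3 through step 4 cancels to the identity and can be dropped.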